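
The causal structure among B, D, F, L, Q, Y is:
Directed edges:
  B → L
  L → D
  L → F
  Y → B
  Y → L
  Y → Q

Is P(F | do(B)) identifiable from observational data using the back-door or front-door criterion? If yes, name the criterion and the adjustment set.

P(F|do(B)): backdoor, adjust for {Y}.

desc(B)\{B}={D,F,L}; candidates ⊆ {Q,Y}.
size 0: {}; under {} B still reaches {D,F,L,Q,Y} ∋ F.
{Y}: B⊥F given {Y} in G with B→· removed — back-door holds.
P(F|do(B)) = Σ_{Y} P(F|B,Y)·P(Y).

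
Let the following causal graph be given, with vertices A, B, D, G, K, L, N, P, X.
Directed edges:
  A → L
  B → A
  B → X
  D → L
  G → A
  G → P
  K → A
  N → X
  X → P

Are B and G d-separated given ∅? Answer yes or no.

Yes — B ⊥ G | ∅.

Bayes-Ball from B | ∅ reaches {A,L,P,X}.
G ∉ reach(B|∅) ⇒ B ⊥ G | ∅.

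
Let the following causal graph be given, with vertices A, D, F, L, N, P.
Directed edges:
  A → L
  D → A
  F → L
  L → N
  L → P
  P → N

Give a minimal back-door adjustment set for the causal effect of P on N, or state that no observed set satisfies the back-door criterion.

P→N: minimal back-door set {L}.

desc(P)\{P}={N}; candidates ⊆ {A,D,F,L}.
size 0: {}; under {} P still reaches {A,D,F,L,N} ∋ N.
{L}: P⊥N given {L} in G with P→· removed — back-door holds.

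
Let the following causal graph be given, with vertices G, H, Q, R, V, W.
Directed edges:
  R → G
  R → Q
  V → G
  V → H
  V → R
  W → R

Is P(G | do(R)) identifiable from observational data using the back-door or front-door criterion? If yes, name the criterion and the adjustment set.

desc(R)\{R}={G,Q}; candidates ⊆ {H,V,W}.
size 0: {}; under {} R still reaches {G,H,V,W} ∋ G.
{V}: R⊥G given {V} in G with R→· removed — back-door holds.
P(G|do(R)) = Σ_{V} P(G|R,V)·P(V).

P(G|do(R)): backdoor, adjust for {V}.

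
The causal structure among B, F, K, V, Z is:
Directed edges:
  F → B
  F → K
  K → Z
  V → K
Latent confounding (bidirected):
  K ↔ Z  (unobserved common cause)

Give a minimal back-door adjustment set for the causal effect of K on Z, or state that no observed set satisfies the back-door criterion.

desc(K)\{K}={Z}; candidates ⊆ {B,F,V}.
K↔Z: latent back-door arc(s) into K.
size 0: {}; under {} K still reaches {B,F,V,Z} ∋ Z.
size 1: {B}, {F}, {V}; under {B} K still reaches {F,V,Z} ∋ Z.
size 2: {B,F}, {B,V}, {F,V}; under {B,F} K still reaches {V,Z} ∋ Z.
K↔Z cannot be blocked by any observed set — no back-door set.

K→Z: no observed back-door set.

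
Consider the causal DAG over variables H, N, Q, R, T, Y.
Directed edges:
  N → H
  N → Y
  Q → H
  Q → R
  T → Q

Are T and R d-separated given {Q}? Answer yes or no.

Yes — T ⊥ R | {Q}.

Bayes-Ball from T | {Q} reaches ∅.
R ∉ reach(T|{Q}) ⇒ T ⊥ R | {Q}.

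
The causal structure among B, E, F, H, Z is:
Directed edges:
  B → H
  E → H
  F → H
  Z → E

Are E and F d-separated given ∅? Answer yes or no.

Bayes-Ball from E | ∅ reaches {H,Z}.
F ∉ reach(E|∅) ⇒ E ⊥ F | ∅.

Yes — E ⊥ F | ∅.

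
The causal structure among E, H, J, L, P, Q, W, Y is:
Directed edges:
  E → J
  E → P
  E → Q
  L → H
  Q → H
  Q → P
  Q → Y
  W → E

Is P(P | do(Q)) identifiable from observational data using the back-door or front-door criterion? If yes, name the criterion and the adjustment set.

P(P|do(Q)): backdoor, adjust for {E}.

desc(Q)\{Q}={H,P,Y}; candidates ⊆ {E,J,L,W}.
size 0: {}; under {} Q still reaches {E,J,P,W} ∋ P.
{E}: Q⊥P given {E} in G with Q→· removed — back-door holds.
P(P|do(Q)) = Σ_{E} P(P|Q,E)·P(E).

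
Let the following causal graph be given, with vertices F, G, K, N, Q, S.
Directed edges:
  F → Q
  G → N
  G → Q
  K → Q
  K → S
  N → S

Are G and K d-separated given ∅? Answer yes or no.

Bayes-Ball from G | ∅ reaches {N,Q,S}.
K ∉ reach(G|∅) ⇒ G ⊥ K | ∅.

Yes — G ⊥ K | ∅.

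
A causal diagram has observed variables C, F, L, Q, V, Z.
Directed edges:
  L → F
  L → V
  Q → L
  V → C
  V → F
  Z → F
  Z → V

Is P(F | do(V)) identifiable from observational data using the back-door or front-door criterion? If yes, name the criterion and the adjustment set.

P(F|do(V)): backdoor, adjust for {L, Z}.

desc(V)\{V}={C,F}; candidates ⊆ {L,Q,Z}.
size 0: {}; under {} V still reaches {F,L,Q,Z} ∋ F.
size 1: {L}, {Q}, {Z}; under {L} V still reaches {F,Z} ∋ F.
{L,Z}: V⊥F given {L,Z} in G with V→· removed — back-door holds.
P(F|do(V)) = Σ_{L,Z} P(F|V,L,Z)·P(L,Z).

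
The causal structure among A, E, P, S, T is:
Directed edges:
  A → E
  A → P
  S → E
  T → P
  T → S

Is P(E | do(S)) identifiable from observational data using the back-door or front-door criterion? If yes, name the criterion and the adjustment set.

desc(S)\{S}={E}; candidates ⊆ {A,P,T}.
∅: S⊥E given ∅ in G with S→· removed — back-door holds.
P(E|do(S)) = P(E|S) — no adjustment needed.

P(E|do(S)): backdoor, adjust for ∅.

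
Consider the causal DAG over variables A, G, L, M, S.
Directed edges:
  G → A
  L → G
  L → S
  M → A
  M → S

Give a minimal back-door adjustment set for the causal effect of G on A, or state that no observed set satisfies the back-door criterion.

desc(G)\{G}={A}; candidates ⊆ {L,M,S}.
∅: G⊥A given ∅ in G with G→· removed — back-door holds.

G→A: minimal back-door set ∅.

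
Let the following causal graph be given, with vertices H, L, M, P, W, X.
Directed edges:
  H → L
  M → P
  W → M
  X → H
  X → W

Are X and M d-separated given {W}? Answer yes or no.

Yes — X ⊥ M | {W}.

Bayes-Ball from X | {W} reaches {H,L}.
M ∉ reach(X|{W}) ⇒ X ⊥ M | {W}.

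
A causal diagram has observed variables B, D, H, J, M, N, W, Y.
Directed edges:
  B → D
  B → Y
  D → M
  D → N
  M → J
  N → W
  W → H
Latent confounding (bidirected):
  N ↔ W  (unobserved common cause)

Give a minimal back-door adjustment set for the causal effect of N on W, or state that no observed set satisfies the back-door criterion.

desc(N)\{N}={H,W}; candidates ⊆ {B,D,J,M,Y}.
N↔W: latent back-door arc(s) into N.
size 0: {}; under {} N still reaches {B,D,H,J,M,W,Y} ∋ W.
size 1: {B}, {D}, {J} …(+2); under {B} N still reaches {D,H,J,M,W} ∋ W.
size 2: {B,D}, {B,J}, {B,M} …(+7); under {B,D} N still reaches {H,W} ∋ W.
N↔W cannot be blocked by any observed set — no back-door set.

N→W: no observed back-door set.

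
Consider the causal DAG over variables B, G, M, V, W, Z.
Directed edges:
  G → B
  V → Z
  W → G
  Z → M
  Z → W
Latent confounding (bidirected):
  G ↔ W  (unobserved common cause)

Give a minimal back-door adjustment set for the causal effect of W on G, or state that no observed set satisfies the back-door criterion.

desc(W)\{W}={B,G}; candidates ⊆ {M,V,Z}.
W↔G: latent back-door arc(s) into W.
size 0: {}; under {} W still reaches {B,G,M,V,Z} ∋ G.
size 1: {M}, {V}, {Z}; under {M} W still reaches {B,G,V,Z} ∋ G.
size 2: {M,V}, {M,Z}, {V,Z}; under {M,V} W still reaches {B,G,Z} ∋ G.
W↔G cannot be blocked by any observed set — no back-door set.

W→G: no observed back-door set.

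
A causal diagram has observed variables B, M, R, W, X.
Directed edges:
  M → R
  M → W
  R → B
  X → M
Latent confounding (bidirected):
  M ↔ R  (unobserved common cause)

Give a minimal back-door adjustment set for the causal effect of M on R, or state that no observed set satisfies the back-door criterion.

M→R: no observed back-door set.

desc(M)\{M}={B,R,W}; candidates ⊆ {X}.
M↔R: latent back-door arc(s) into M.
size 0: {}; under {} M still reaches {B,R,X} ∋ R.
size 1: {X}; under {X} M still reaches {B,R} ∋ R.
M↔R cannot be blocked by any observed set — no back-door set.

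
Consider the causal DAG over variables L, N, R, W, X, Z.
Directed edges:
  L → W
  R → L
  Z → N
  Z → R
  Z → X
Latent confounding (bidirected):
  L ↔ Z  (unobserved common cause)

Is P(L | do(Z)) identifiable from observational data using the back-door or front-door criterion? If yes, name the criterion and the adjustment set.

P(L|do(Z)): frontdoor, adjust for {R}.

desc(Z)\{Z}={L,N,R,W,X}; candidates ⊆ {—}.
Z↔L: latent back-door arc(s) into Z.
size 0: {}; under {} Z still reaches {L,W} ∋ L.
Z↔L cannot be blocked by any observed set — no back-door set.
{R}: (i) intercepts every directed Z→L path; (ii) no back-door Z→{R}; (iii) {Z} blocks every back-door {R}→L. Front-door holds.
P(L|do(Z)) = Σ_{R} P(R|Z) Σ_{Z'} P(L|R,Z')P(Z').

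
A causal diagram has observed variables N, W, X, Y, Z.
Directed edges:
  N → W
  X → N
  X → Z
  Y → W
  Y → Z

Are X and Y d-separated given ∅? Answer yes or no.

Bayes-Ball from X | ∅ reaches {N,W,Z}.
Y ∉ reach(X|∅) ⇒ X ⊥ Y | ∅.

Yes — X ⊥ Y | ∅.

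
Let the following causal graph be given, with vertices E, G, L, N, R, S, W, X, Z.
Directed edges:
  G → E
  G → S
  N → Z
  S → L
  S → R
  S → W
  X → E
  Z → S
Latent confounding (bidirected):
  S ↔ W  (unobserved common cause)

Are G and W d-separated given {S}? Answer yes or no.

No — G and W are d-connected given {S}.

Bayes-Ball from G | {S} reaches {E,N,W,Z}.
W ∈ reach(G|{S}) ⇒ G ⊥̸ W | {S}.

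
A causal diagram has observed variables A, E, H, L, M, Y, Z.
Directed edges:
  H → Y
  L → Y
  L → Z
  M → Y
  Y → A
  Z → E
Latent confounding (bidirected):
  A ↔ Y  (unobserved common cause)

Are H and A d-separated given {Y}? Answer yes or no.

Bayes-Ball from H | {Y} reaches {A,E,L,M,Z}.
A ∈ reach(H|{Y}) ⇒ H ⊥̸ A | {Y}.

No — H and A are d-connected given {Y}.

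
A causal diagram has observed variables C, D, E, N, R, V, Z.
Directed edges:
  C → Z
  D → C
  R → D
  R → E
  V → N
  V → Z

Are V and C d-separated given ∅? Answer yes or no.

Bayes-Ball from V | ∅ reaches {N,Z}.
C ∉ reach(V|∅) ⇒ V ⊥ C | ∅.

Yes — V ⊥ C | ∅.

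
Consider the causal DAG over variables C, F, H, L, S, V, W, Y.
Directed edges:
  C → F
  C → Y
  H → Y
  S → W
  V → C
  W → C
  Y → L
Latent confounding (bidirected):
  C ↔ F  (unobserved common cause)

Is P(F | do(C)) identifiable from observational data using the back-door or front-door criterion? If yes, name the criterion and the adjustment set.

desc(C)\{C}={F,L,Y}; candidates ⊆ {H,S,V,W}.
C↔F: latent back-door arc(s) into C.
size 0: {}; under {} C still reaches {F,S,V,W} ∋ F.
size 1: {H}, {S}, {V} …(+1); under {H} C still reaches {F,S,V,W} ∋ F.
size 2: {H,S}, {H,V}, {H,W} …(+3); under {H,S} C still reaches {F,V,W} ∋ F.
C↔F cannot be blocked by any observed set — no back-door set.
No mediator lies on a directed C→…→F path.
Neither criterion identifies P(F|do(C)) in this graph.

P(F|do(C)): not identifiable (no BD/FD set).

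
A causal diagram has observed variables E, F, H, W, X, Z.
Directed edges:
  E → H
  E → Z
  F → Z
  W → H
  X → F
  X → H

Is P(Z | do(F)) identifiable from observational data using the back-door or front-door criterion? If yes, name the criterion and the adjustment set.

P(Z|do(F)): backdoor, adjust for ∅.

desc(F)\{F}={Z}; candidates ⊆ {E,H,W,X}.
∅: F⊥Z given ∅ in G with F→· removed — back-door holds.
P(Z|do(F)) = P(Z|F) — no adjustment needed.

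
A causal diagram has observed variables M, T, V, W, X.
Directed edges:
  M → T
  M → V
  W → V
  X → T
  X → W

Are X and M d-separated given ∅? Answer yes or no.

Bayes-Ball from X | ∅ reaches {T,V,W}.
M ∉ reach(X|∅) ⇒ X ⊥ M | ∅.

Yes — X ⊥ M | ∅.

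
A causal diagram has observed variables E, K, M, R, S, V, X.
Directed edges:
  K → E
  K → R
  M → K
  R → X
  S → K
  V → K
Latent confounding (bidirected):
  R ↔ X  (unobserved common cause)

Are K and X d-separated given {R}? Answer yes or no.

Bayes-Ball from K | {R} reaches {E,M,S,V,X}.
X ∈ reach(K|{R}) ⇒ K ⊥̸ X | {R}.

No — K and X are d-connected given {R}.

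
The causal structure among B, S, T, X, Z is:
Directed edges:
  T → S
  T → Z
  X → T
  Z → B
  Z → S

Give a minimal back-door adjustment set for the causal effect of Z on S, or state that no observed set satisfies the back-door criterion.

Z→S: minimal back-door set {T}.

desc(Z)\{Z}={B,S}; candidates ⊆ {T,X}.
size 0: {}; under {} Z still reaches {S,T,X} ∋ S.
{T}: Z⊥S given {T} in G with Z→· removed — back-door holds.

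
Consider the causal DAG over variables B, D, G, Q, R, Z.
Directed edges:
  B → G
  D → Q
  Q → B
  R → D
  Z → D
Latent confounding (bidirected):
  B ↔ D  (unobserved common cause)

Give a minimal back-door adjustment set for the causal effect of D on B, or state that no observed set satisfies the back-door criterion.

desc(D)\{D}={B,G,Q}; candidates ⊆ {R,Z}.
D↔B: latent back-door arc(s) into D.
size 0: {}; under {} D still reaches {B,G,R,Z} ∋ B.
size 1: {R}, {Z}; under {R} D still reaches {B,G,Z} ∋ B.
size 2: {R,Z}; under {R,Z} D still reaches {B,G} ∋ B.
D↔B cannot be blocked by any observed set — no back-door set.

D→B: no observed back-door set.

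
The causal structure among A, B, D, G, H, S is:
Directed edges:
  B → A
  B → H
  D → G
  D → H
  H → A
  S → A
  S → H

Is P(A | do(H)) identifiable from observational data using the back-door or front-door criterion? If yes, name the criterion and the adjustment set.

P(A|do(H)): backdoor, adjust for {B, S}.

desc(H)\{H}={A}; candidates ⊆ {B,D,G,S}.
size 0: {}; under {} H still reaches {A,B,D,G,S} ∋ A.
size 1: {B}, {D}, {G} …(+1); under {B} H still reaches {A,D,G,S} ∋ A.
{B,S}: H⊥A given {B,S} in G with H→· removed — back-door holds.
P(A|do(H)) = Σ_{B,S} P(A|H,B,S)·P(B,S).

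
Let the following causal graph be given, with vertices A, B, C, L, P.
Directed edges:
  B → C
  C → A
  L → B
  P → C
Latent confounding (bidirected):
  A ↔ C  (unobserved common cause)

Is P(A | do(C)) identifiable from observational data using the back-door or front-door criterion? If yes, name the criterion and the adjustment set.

desc(C)\{C}={A}; candidates ⊆ {B,L,P}.
C↔A: latent back-door arc(s) into C.
size 0: {}; under {} C still reaches {A,B,L,P} ∋ A.
size 1: {B}, {L}, {P}; under {B} C still reaches {A,P} ∋ A.
size 2: {B,L}, {B,P}, {L,P}; under {B,L} C still reaches {A,P} ∋ A.
C↔A cannot be blocked by any observed set — no back-door set.
No mediator lies on a directed C→…→A path.
Neither criterion identifies P(A|do(C)) in this graph.

P(A|do(C)): not identifiable (no BD/FD set).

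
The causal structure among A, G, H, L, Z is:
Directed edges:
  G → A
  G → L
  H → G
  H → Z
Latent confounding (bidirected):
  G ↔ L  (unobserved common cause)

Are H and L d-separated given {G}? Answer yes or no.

No — H and L are d-connected given {G}.

Bayes-Ball from H | {G} reaches {L,Z}.
L ∈ reach(H|{G}) ⇒ H ⊥̸ L | {G}.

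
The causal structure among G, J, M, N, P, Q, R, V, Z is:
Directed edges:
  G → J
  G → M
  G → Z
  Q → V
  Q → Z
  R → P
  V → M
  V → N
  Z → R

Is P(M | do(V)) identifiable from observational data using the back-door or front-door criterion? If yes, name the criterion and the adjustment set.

P(M|do(V)): backdoor, adjust for ∅.

desc(V)\{V}={M,N}; candidates ⊆ {G,J,P,Q,R,Z}.
∅: V⊥M given ∅ in G with V→· removed — back-door holds.
P(M|do(V)) = P(M|V) — no adjustment needed.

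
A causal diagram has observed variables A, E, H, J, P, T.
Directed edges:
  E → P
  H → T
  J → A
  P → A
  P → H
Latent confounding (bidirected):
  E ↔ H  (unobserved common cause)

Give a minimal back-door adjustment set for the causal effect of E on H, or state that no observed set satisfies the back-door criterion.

desc(E)\{E}={A,H,P,T}; candidates ⊆ {J}.
E↔H: latent back-door arc(s) into E.
size 0: {}; under {} E still reaches {H,T} ∋ H.
size 1: {J}; under {J} E still reaches {H,T} ∋ H.
E↔H cannot be blocked by any observed set — no back-door set.

E→H: no observed back-door set.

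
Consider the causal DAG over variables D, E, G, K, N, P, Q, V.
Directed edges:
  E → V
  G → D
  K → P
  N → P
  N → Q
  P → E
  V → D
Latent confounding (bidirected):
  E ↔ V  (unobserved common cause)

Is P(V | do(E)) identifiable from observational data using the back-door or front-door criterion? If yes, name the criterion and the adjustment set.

P(V|do(E)): not identifiable (no BD/FD set).

desc(E)\{E}={D,V}; candidates ⊆ {G,K,N,P,Q}.
E↔V: latent back-door arc(s) into E.
size 0: {}; under {} E still reaches {D,K,N,P,Q,V} ∋ V.
size 1: {G}, {K}, {N} …(+2); under {G} E still reaches {D,K,N,P,Q,V} ∋ V.
size 2: {G,K}, {G,N}, {G,P} …(+7); under {G,K} E still reaches {D,N,P,Q,V} ∋ V.
E↔V cannot be blocked by any observed set — no back-door set.
No mediator lies on a directed E→…→V path.
Neither criterion identifies P(V|do(E)) in this graph.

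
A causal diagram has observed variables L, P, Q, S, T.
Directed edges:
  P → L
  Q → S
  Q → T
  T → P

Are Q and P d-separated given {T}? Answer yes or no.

Bayes-Ball from Q | {T} reaches {S}.
P ∉ reach(Q|{T}) ⇒ Q ⊥ P | {T}.

Yes — Q ⊥ P | {T}.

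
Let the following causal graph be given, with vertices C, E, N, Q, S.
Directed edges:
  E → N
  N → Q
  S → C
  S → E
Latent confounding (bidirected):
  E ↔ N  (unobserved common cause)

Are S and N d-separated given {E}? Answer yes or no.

Bayes-Ball from S | {E} reaches {C,N,Q}.
N ∈ reach(S|{E}) ⇒ S ⊥̸ N | {E}.

No — S and N are d-connected given {E}.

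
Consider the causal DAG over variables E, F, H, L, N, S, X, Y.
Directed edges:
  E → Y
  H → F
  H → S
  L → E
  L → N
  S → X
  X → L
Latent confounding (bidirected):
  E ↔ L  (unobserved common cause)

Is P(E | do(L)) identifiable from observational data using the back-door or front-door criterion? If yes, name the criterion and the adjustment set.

desc(L)\{L}={E,N,Y}; candidates ⊆ {F,H,S,X}.
L↔E: latent back-door arc(s) into L.
size 0: {}; under {} L still reaches {E,F,H,S,X,Y} ∋ E.
size 1: {F}, {H}, {S} …(+1); under {F} L still reaches {E,H,S,X,Y} ∋ E.
size 2: {F,H}, {F,S}, {F,X} …(+3); under {F,H} L still reaches {E,S,X,Y} ∋ E.
L↔E cannot be blocked by any observed set — no back-door set.
No mediator lies on a directed L→…→E path.
Neither criterion identifies P(E|do(L)) in this graph.

P(E|do(L)): not identifiable (no BD/FD set).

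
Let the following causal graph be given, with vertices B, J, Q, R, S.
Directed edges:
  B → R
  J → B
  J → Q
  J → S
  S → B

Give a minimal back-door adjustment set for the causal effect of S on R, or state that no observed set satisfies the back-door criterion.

desc(S)\{S}={B,R}; candidates ⊆ {J,Q}.
size 0: {}; under {} S still reaches {B,J,Q,R} ∋ R.
{J}: S⊥R given {J} in G with S→· removed — back-door holds.

S→R: minimal back-door set {J}.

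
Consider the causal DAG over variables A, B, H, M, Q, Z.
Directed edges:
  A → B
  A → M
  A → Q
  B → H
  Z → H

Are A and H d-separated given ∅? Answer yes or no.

No — A and H are d-connected given ∅.

Bayes-Ball from A | ∅ reaches {B,H,M,Q}.
H ∈ reach(A|∅) ⇒ A ⊥̸ H | ∅.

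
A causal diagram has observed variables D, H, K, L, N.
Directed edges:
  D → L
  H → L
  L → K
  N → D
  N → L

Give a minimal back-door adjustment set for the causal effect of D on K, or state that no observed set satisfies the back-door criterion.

desc(D)\{D}={K,L}; candidates ⊆ {H,N}.
size 0: {}; under {} D still reaches {K,L,N} ∋ K.
{N}: D⊥K given {N} in G with D→· removed — back-door holds.

D→K: minimal back-door set {N}.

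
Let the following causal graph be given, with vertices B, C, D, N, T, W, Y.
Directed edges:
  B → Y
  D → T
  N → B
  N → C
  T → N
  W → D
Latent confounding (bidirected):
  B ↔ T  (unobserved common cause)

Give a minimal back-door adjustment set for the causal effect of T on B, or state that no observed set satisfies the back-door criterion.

T→B: no observed back-door set.

desc(T)\{T}={B,C,N,Y}; candidates ⊆ {D,W}.
T↔B: latent back-door arc(s) into T.
size 0: {}; under {} T still reaches {B,D,W,Y} ∋ B.
size 1: {D}, {W}; under {D} T still reaches {B,Y} ∋ B.
size 2: {D,W}; under {D,W} T still reaches {B,Y} ∋ B.
T↔B cannot be blocked by any observed set — no back-door set.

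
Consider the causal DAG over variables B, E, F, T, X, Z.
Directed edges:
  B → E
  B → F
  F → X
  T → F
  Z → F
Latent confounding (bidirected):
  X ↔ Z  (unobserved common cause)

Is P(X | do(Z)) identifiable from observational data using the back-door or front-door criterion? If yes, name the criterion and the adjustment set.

P(X|do(Z)): frontdoor, adjust for {F}.

desc(Z)\{Z}={F,X}; candidates ⊆ {B,E,T}.
Z↔X: latent back-door arc(s) into Z.
size 0: {}; under {} Z still reaches {X} ∋ X.
size 1: {B}, {E}, {T}; under {B} Z still reaches {X} ∋ X.
size 2: {B,E}, {B,T}, {E,T}; under {B,E} Z still reaches {X} ∋ X.
Z↔X cannot be blocked by any observed set — no back-door set.
{F}: (i) intercepts every directed Z→X path; (ii) no back-door Z→{F}; (iii) {Z} blocks every back-door {F}→X. Front-door holds.
P(X|do(Z)) = Σ_{F} P(F|Z) Σ_{Z'} P(X|F,Z')P(Z').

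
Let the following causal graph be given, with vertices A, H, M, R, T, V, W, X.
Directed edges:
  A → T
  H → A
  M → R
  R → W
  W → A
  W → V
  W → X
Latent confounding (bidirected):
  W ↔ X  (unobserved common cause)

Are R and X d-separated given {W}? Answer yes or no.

No — R and X are d-connected given {W}.

Bayes-Ball from R | {W} reaches {M,X}.
X ∈ reach(R|{W}) ⇒ R ⊥̸ X | {W}.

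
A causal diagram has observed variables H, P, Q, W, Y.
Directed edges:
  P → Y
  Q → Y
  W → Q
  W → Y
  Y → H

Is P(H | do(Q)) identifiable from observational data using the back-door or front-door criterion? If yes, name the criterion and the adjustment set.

P(H|do(Q)): backdoor, adjust for {W}.

desc(Q)\{Q}={H,Y}; candidates ⊆ {P,W}.
size 0: {}; under {} Q still reaches {H,W,Y} ∋ H.
{W}: Q⊥H given {W} in G with Q→· removed — back-door holds.
P(H|do(Q)) = Σ_{W} P(H|Q,W)·P(W).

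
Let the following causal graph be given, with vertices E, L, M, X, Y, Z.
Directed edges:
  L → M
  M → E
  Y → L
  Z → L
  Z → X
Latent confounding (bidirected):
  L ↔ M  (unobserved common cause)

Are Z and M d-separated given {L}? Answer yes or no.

No — Z and M are d-connected given {L}.

Bayes-Ball from Z | {L} reaches {E,M,X,Y}.
M ∈ reach(Z|{L}) ⇒ Z ⊥̸ M | {L}.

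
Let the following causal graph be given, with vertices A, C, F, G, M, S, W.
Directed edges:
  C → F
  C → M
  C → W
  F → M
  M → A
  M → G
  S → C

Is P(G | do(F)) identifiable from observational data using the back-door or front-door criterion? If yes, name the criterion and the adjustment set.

P(G|do(F)): backdoor, adjust for {C}.

desc(F)\{F}={A,G,M}; candidates ⊆ {C,S,W}.
size 0: {}; under {} F still reaches {A,C,G,M,S,W} ∋ G.
{C}: F⊥G given {C} in G with F→· removed — back-door holds.
P(G|do(F)) = Σ_{C} P(G|F,C)·P(C).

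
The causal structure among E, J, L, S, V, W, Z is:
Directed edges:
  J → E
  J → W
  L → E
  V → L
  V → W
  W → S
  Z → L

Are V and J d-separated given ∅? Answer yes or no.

Yes — V ⊥ J | ∅.

Bayes-Ball from V | ∅ reaches {E,L,S,W}.
J ∉ reach(V|∅) ⇒ V ⊥ J | ∅.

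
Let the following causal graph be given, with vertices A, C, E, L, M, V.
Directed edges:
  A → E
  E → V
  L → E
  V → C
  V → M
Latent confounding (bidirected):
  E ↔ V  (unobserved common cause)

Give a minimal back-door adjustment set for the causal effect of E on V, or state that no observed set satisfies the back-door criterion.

E→V: no observed back-door set.

desc(E)\{E}={C,M,V}; candidates ⊆ {A,L}.
E↔V: latent back-door arc(s) into E.
size 0: {}; under {} E still reaches {A,C,L,M,V} ∋ V.
size 1: {A}, {L}; under {A} E still reaches {C,L,M,V} ∋ V.
size 2: {A,L}; under {A,L} E still reaches {C,M,V} ∋ V.
E↔V cannot be blocked by any observed set — no back-door set.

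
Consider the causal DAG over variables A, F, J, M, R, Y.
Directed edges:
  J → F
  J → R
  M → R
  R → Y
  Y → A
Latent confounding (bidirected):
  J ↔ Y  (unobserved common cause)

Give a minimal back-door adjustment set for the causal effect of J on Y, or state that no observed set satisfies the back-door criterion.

desc(J)\{J}={A,F,R,Y}; candidates ⊆ {M}.
J↔Y: latent back-door arc(s) into J.
size 0: {}; under {} J still reaches {A,Y} ∋ Y.
size 1: {M}; under {M} J still reaches {A,Y} ∋ Y.
J↔Y cannot be blocked by any observed set — no back-door set.

J→Y: no observed back-door set.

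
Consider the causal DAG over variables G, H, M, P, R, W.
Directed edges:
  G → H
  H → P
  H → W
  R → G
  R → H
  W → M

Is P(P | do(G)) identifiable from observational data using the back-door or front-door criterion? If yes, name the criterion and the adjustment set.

P(P|do(G)): backdoor, adjust for {R}.

desc(G)\{G}={H,M,P,W}; candidates ⊆ {R}.
size 0: {}; under {} G still reaches {H,M,P,R,W} ∋ P.
{R}: G⊥P given {R} in G with G→· removed — back-door holds.
P(P|do(G)) = Σ_{R} P(P|G,R)·P(R).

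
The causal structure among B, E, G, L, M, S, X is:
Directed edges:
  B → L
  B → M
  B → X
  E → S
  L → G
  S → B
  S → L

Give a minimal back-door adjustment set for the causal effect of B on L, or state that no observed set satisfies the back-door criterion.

desc(B)\{B}={G,L,M,X}; candidates ⊆ {E,S}.
size 0: {}; under {} B still reaches {E,G,L,S} ∋ L.
{S}: B⊥L given {S} in G with B→· removed — back-door holds.

B→L: minimal back-door set {S}.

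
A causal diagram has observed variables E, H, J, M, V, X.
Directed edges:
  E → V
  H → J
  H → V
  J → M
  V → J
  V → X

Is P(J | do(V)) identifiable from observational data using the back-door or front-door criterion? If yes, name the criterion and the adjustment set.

desc(V)\{V}={J,M,X}; candidates ⊆ {E,H}.
size 0: {}; under {} V still reaches {E,H,J,M} ∋ J.
{H}: V⊥J given {H} in G with V→· removed — back-door holds.
P(J|do(V)) = Σ_{H} P(J|V,H)·P(H).

P(J|do(V)): backdoor, adjust for {H}.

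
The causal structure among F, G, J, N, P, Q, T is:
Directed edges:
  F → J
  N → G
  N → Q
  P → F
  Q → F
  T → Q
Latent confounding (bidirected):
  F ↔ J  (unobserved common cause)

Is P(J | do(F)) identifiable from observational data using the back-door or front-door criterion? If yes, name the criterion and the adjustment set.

P(J|do(F)): not identifiable (no BD/FD set).

desc(F)\{F}={J}; candidates ⊆ {G,N,P,Q,T}.
F↔J: latent back-door arc(s) into F.
size 0: {}; under {} F still reaches {G,J,N,P,Q,T} ∋ J.
size 1: {G}, {N}, {P} …(+2); under {G} F still reaches {J,N,P,Q,T} ∋ J.
size 2: {G,N}, {G,P}, {G,Q} …(+7); under {G,N} F still reaches {J,P,Q,T} ∋ J.
F↔J cannot be blocked by any observed set — no back-door set.
No mediator lies on a directed F→…→J path.
Neither criterion identifies P(J|do(F)) in this graph.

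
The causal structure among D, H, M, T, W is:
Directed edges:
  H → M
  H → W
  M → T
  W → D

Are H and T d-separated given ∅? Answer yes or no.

No — H and T are d-connected given ∅.

Bayes-Ball from H | ∅ reaches {D,M,T,W}.
T ∈ reach(H|∅) ⇒ H ⊥̸ T | ∅.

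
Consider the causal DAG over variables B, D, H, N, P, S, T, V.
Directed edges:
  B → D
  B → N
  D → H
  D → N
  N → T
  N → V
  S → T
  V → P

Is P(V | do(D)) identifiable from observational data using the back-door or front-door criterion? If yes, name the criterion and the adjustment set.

P(V|do(D)): backdoor, adjust for {B}.

desc(D)\{D}={H,N,P,T,V}; candidates ⊆ {B,S}.
size 0: {}; under {} D still reaches {B,N,P,T,V} ∋ V.
{B}: D⊥V given {B} in G with D→· removed — back-door holds.
P(V|do(D)) = Σ_{B} P(V|D,B)·P(B).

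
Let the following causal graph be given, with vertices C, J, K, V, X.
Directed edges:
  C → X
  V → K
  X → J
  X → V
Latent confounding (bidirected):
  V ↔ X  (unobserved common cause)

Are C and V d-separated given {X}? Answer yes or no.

No — C and V are d-connected given {X}.

Bayes-Ball from C | {X} reaches {K,V}.
V ∈ reach(C|{X}) ⇒ C ⊥̸ V | {X}.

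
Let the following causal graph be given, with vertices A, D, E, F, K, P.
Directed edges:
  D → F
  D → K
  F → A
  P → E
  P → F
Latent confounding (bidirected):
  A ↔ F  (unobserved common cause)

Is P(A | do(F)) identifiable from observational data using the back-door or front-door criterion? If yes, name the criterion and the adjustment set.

desc(F)\{F}={A}; candidates ⊆ {D,E,K,P}.
F↔A: latent back-door arc(s) into F.
size 0: {}; under {} F still reaches {A,D,E,K,P} ∋ A.
size 1: {D}, {E}, {K} …(+1); under {D} F still reaches {A,E,P} ∋ A.
size 2: {D,E}, {D,K}, {D,P} …(+3); under {D,E} F still reaches {A,P} ∋ A.
F↔A cannot be blocked by any observed set — no back-door set.
No mediator lies on a directed F→…→A path.
Neither criterion identifies P(A|do(F)) in this graph.

P(A|do(F)): not identifiable (no BD/FD set).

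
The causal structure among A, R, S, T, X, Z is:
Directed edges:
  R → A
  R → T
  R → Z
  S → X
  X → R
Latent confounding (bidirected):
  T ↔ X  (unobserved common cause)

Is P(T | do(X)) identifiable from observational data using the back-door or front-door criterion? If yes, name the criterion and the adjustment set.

P(T|do(X)): frontdoor, adjust for {R}.

desc(X)\{X}={A,R,T,Z}; candidates ⊆ {S}.
X↔T: latent back-door arc(s) into X.
size 0: {}; under {} X still reaches {S,T} ∋ T.
size 1: {S}; under {S} X still reaches {T} ∋ T.
X↔T cannot be blocked by any observed set — no back-door set.
{R}: (i) intercepts every directed X→T path; (ii) no back-door X→{R}; (iii) {X} blocks every back-door {R}→T. Front-door holds.
P(T|do(X)) = Σ_{R} P(R|X) Σ_{X'} P(T|R,X')P(X').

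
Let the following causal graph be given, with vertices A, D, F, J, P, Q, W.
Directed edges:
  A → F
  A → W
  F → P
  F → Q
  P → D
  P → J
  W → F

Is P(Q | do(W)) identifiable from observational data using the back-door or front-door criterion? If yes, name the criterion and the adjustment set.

desc(W)\{W}={D,F,J,P,Q}; candidates ⊆ {A}.
size 0: {}; under {} W still reaches {A,D,F,J,P,Q} ∋ Q.
{A}: W⊥Q given {A} in G with W→· removed — back-door holds.
P(Q|do(W)) = Σ_{A} P(Q|W,A)·P(A).

P(Q|do(W)): backdoor, adjust for {A}.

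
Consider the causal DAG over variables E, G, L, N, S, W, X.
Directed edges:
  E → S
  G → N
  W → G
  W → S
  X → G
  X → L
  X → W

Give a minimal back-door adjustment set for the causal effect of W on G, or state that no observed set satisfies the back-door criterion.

W→G: minimal back-door set {X}.

desc(W)\{W}={G,N,S}; candidates ⊆ {E,L,X}.
size 0: {}; under {} W still reaches {G,L,N,X} ∋ G.
{X}: W⊥G given {X} in G with W→· removed — back-door holds.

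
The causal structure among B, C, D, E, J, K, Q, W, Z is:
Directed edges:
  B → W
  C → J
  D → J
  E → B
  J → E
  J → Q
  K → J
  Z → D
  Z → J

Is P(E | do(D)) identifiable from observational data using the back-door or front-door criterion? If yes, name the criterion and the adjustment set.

desc(D)\{D}={B,E,J,Q,W}; candidates ⊆ {C,K,Z}.
size 0: {}; under {} D still reaches {B,E,J,Q,W,Z} ∋ E.
{Z}: D⊥E given {Z} in G with D→· removed — back-door holds.
P(E|do(D)) = Σ_{Z} P(E|D,Z)·P(Z).

P(E|do(D)): backdoor, adjust for {Z}.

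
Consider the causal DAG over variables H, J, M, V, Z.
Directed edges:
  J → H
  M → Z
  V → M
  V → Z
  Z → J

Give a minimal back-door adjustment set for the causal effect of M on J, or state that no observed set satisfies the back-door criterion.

desc(M)\{M}={H,J,Z}; candidates ⊆ {V}.
size 0: {}; under {} M still reaches {H,J,V,Z} ∋ J.
{V}: M⊥J given {V} in G with M→· removed — back-door holds.

M→J: minimal back-door set {V}.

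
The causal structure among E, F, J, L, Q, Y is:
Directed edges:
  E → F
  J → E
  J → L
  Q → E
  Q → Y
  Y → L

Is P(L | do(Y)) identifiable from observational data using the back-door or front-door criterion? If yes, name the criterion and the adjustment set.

P(L|do(Y)): backdoor, adjust for ∅.

desc(Y)\{Y}={L}; candidates ⊆ {E,F,J,Q}.
∅: Y⊥L given ∅ in G with Y→· removed — back-door holds.
P(L|do(Y)) = P(L|Y) — no adjustment needed.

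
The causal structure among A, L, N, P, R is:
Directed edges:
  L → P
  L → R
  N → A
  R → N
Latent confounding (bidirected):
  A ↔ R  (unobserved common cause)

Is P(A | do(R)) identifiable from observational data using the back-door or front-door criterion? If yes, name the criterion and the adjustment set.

P(A|do(R)): frontdoor, adjust for {N}.

desc(R)\{R}={A,N}; candidates ⊆ {L,P}.
R↔A: latent back-door arc(s) into R.
size 0: {}; under {} R still reaches {A,L,P} ∋ A.
size 1: {L}, {P}; under {L} R still reaches {A} ∋ A.
size 2: {L,P}; under {L,P} R still reaches {A} ∋ A.
R↔A cannot be blocked by any observed set — no back-door set.
{N}: (i) intercepts every directed R→A path; (ii) no back-door R→{N}; (iii) {R} blocks every back-door {N}→A. Front-door holds.
P(A|do(R)) = Σ_{N} P(N|R) Σ_{R'} P(A|N,R')P(R').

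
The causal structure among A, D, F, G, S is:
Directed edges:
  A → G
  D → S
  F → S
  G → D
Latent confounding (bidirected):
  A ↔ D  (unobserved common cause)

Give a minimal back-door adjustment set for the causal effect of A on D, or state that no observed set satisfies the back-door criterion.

desc(A)\{A}={D,G,S}; candidates ⊆ {F}.
A↔D: latent back-door arc(s) into A.
size 0: {}; under {} A still reaches {D,S} ∋ D.
size 1: {F}; under {F} A still reaches {D,S} ∋ D.
A↔D cannot be blocked by any observed set — no back-door set.

A→D: no observed back-door set.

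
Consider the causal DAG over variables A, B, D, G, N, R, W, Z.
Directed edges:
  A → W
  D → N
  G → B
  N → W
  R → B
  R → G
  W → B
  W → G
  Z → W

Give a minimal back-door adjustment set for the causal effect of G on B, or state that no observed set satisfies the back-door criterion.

desc(G)\{G}={B}; candidates ⊆ {A,D,N,R,W,Z}.
size 0: {}; under {} G still reaches {A,B,D,N,R,W,Z} ∋ B.
size 1: {A}, {D}, {N} …(+3); under {A} G still reaches {B,D,N,R,W,Z} ∋ B.
{R,W}: G⊥B given {R,W} in G with G→· removed — back-door holds.

G→B: minimal back-door set {R, W}.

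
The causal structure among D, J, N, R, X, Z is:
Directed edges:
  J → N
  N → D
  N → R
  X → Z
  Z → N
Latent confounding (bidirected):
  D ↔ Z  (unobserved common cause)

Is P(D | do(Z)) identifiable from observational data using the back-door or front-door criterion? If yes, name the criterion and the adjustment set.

P(D|do(Z)): frontdoor, adjust for {N}.

desc(Z)\{Z}={D,N,R}; candidates ⊆ {J,X}.
Z↔D: latent back-door arc(s) into Z.
size 0: {}; under {} Z still reaches {D,X} ∋ D.
size 1: {J}, {X}; under {J} Z still reaches {D,X} ∋ D.
size 2: {J,X}; under {J,X} Z still reaches {D} ∋ D.
Z↔D cannot be blocked by any observed set — no back-door set.
{N}: (i) intercepts every directed Z→D path; (ii) no back-door Z→{N}; (iii) {Z} blocks every back-door {N}→D. Front-door holds.
P(D|do(Z)) = Σ_{N} P(N|Z) Σ_{Z'} P(D|N,Z')P(Z').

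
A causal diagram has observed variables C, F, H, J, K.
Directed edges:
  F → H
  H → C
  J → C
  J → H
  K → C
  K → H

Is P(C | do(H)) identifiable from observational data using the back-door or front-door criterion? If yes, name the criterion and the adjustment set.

desc(H)\{H}={C}; candidates ⊆ {F,J,K}.
size 0: {}; under {} H still reaches {C,F,J,K} ∋ C.
size 1: {F}, {J}, {K}; under {F} H still reaches {C,J,K} ∋ C.
{J,K}: H⊥C given {J,K} in G with H→· removed — back-door holds.
P(C|do(H)) = Σ_{J,K} P(C|H,J,K)·P(J,K).

P(C|do(H)): backdoor, adjust for {J, K}.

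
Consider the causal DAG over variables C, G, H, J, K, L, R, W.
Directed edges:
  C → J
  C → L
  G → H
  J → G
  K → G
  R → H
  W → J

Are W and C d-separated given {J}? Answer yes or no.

Bayes-Ball from W | {J} reaches {C,L}.
C ∈ reach(W|{J}) ⇒ W ⊥̸ C | {J}.

No — W and C are d-connected given {J}.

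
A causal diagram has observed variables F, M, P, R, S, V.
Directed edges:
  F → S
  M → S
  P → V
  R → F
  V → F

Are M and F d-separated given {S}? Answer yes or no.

No — M and F are d-connected given {S}.

Bayes-Ball from M | {S} reaches {F,P,R,V}.
F ∈ reach(M|{S}) ⇒ M ⊥̸ F | {S}.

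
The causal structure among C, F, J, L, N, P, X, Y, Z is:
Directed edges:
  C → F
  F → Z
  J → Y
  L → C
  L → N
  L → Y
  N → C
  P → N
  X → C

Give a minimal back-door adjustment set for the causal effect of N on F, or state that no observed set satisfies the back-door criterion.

N→F: minimal back-door set {L}.

desc(N)\{N}={C,F,Z}; candidates ⊆ {J,L,P,X,Y}.
size 0: {}; under {} N still reaches {C,F,L,P,Y,Z} ∋ F.
{L}: N⊥F given {L} in G with N→· removed — back-door holds.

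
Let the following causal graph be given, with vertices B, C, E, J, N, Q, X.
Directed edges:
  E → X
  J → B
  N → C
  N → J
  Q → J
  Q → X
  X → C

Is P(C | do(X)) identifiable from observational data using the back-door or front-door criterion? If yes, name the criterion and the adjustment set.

desc(X)\{X}={C}; candidates ⊆ {B,E,J,N,Q}.
∅: X⊥C given ∅ in G with X→· removed — back-door holds.
P(C|do(X)) = P(C|X) — no adjustment needed.

P(C|do(X)): backdoor, adjust for ∅.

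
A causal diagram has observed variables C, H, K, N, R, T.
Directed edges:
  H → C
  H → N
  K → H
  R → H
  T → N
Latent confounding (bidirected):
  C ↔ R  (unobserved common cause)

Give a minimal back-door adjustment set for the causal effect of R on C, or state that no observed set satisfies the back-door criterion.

desc(R)\{R}={C,H,N}; candidates ⊆ {K,T}.
R↔C: latent back-door arc(s) into R.
size 0: {}; under {} R still reaches {C} ∋ C.
size 1: {K}, {T}; under {K} R still reaches {C} ∋ C.
size 2: {K,T}; under {K,T} R still reaches {C} ∋ C.
R↔C cannot be blocked by any observed set — no back-door set.

R→C: no observed back-door set.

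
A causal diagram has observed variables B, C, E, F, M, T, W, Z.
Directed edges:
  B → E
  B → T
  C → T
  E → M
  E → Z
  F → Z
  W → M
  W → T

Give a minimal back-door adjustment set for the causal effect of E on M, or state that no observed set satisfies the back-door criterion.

E→M: minimal back-door set ∅.

desc(E)\{E}={M,Z}; candidates ⊆ {B,C,F,T,W}.
∅: E⊥M given ∅ in G with E→· removed — back-door holds.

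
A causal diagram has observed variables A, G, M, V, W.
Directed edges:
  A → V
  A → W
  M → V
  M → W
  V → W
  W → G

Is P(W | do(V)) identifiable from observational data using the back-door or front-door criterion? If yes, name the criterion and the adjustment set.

desc(V)\{V}={G,W}; candidates ⊆ {A,M}.
size 0: {}; under {} V still reaches {A,G,M,W} ∋ W.
size 1: {A}, {M}; under {A} V still reaches {G,M,W} ∋ W.
{A,M}: V⊥W given {A,M} in G with V→· removed — back-door holds.
P(W|do(V)) = Σ_{A,M} P(W|V,A,M)·P(A,M).

P(W|do(V)): backdoor, adjust for {A, M}.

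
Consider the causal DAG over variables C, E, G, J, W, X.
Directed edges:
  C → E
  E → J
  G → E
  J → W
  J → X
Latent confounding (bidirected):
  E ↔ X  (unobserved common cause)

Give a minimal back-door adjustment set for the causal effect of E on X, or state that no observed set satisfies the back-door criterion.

desc(E)\{E}={J,W,X}; candidates ⊆ {C,G}.
E↔X: latent back-door arc(s) into E.
size 0: {}; under {} E still reaches {C,G,X} ∋ X.
size 1: {C}, {G}; under {C} E still reaches {G,X} ∋ X.
size 2: {C,G}; under {C,G} E still reaches {X} ∋ X.
E↔X cannot be blocked by any observed set — no back-door set.

E→X: no observed back-door set.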